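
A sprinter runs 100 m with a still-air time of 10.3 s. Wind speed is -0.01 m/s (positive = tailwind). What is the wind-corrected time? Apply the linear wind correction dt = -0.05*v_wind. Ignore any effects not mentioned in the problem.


dt = -0.05 * v_wind = -0.05 * -0.01 = 5.0000e-04 s
t_corrected = t_still + dt = 10.3 + (5.0000e-04)
t_corrected = 10.3005 s

10.3005 s


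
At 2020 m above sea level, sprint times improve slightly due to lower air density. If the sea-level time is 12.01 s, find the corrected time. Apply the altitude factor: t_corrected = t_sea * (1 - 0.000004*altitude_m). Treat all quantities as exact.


Correction factor = 1 - 0.000004 * 2020 = 0.99192
t_corrected = t_sea * factor = 12.01 * 0.99192
t_corrected = 11.913 s

11.913 s


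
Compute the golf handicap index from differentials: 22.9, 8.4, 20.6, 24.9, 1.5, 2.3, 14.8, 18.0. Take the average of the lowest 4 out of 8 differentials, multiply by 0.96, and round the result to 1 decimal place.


All differentials: 22.9, 8.4, 20.6, 24.9, 1.5, 2.3, 14.8, 18.0
Sorted: 1.5, 2.3, 8.4, 14.8, 18.0, 20.6, 22.9, 24.9
Best 4: 1.5, 2.3, 8.4, 14.8
Average of best = 27 / 4 = 6.75
Raw index = 6.75 * 0.96 = 6.48
Handicap index = round(6.48, 1) = 6.5

6.5


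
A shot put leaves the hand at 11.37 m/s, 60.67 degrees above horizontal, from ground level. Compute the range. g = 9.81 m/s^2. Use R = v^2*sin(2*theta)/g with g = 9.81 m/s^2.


R = v^2 * sin(2*theta) / g
Convert angle to radians: theta = 60.67 deg = 1.0589 rad
sin(2*theta) = sin(2.1178) = 0.8541
R = 11.37^2 * 0.8541 / 9.81
R = 129.2769 * 0.8541 / 9.81 = 11.2553 m

11.2553 m


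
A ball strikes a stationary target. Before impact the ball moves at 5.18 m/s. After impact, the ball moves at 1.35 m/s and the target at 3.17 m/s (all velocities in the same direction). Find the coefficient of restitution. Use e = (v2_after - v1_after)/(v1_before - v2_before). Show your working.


e = (v2_after - v1_after) / (v1_before - v2_before)
Numerator = 3.17 - 1.35 = 1.82
Denominator = 5.18 - 0 = 5.18
e = 1.82 / 5.18 = 0.3514

0.3514


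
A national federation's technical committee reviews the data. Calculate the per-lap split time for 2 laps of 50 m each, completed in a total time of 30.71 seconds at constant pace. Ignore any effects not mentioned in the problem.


Split time = total_time / n_laps = 30.71 / 2
Split time = 15.355 s per lap

15.355 s


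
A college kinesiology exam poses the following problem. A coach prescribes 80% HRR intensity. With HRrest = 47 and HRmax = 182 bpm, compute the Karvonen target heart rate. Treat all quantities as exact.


Target = HRrest + pct*(HRmax - HRrest)
Heart rate reserve = HRmax - HRrest = 182 - 47 = 135 bpm
Fraction = 80% = 0.8
Target = 47 + 0.8 * 135
Target = 47 + 108 = 155 bpm

155 bpm


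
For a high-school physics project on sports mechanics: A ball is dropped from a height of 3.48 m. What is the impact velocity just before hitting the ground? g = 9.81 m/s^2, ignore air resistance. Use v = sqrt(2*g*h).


v = sqrt(2 * g * h)
v = sqrt(2 * 9.81 * 3.48)
v = sqrt(68.2776) = 8.263 m/s

8.263 m/s


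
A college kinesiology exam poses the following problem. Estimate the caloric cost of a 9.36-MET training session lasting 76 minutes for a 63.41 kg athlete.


kcal = MET * mass * time_hr
Convert time: 76 min = 1.2667 hr
kcal = 9.36 * 63.41 * 1.2667
kcal = 751.789 kcal

751.789 kcal


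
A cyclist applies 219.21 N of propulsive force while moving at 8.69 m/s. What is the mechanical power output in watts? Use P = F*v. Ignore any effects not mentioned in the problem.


P = F * v
P = 219.21 * 8.69
P = 1904.9349 W

1904.9349 W


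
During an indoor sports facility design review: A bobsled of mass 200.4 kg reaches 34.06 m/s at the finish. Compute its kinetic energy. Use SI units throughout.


KE = 0.5 * m * v^2
KE = 0.5 * 200.4 * 34.06^2
KE = 0.5 * 200.4 * 1160.0836 = 116240.3767 J

116240.3767 J


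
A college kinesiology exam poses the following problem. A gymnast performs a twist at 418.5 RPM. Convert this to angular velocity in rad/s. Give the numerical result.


omega = RPM * 2 * pi / 60
omega = 418.5 * 2 * 3.14159 / 60
omega = 2629.5131 / 60 = 43.8252 rad/s

43.8252 rad/s


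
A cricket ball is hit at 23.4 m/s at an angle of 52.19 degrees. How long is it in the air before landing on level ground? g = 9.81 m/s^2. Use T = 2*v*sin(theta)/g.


T = 2*v*sin(theta)/g
sin(theta) = sin(52.19 deg) = 0.79
T = 2*23.4*0.79 / 9.81
T = 36.9742 / 9.81 = 3.769 s

3.769 s


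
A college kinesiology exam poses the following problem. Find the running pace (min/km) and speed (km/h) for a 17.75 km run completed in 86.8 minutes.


Pace = time / distance = 86.8 min / 17.75 km = 4.8901 min/km
Speed = distance / time_in_hours = 17.75 / 1.4467 hr
Speed = 12.2696 km/h

4.8901 min/km, 12.2696 km/h


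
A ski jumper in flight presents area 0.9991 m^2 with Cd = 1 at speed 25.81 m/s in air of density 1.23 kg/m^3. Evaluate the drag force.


Fd = 0.5 * Cd * rho * A * v^2
Fd = 0.5 * 1 * 1.23 * 0.9991 * 25.81^2
v^2 = 666.1561
Fd = 0.5 * 1 * 1.23 * 0.9991 * 666.1561 = 409.3173 N

409.3173 N


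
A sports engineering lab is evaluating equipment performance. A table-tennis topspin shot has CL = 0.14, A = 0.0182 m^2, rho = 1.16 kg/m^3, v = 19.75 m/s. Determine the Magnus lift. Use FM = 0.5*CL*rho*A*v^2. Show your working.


FM = 0.5 * CL * rho * A * v^2
FM = 0.5 * 0.14 * 1.16 * 0.0182 * 19.75^2
v^2 = 390.0625
FM = 0.5 * 0.14 * 1.16 * 0.0182 * 390.0625 = 0.5764 N

0.5764 N


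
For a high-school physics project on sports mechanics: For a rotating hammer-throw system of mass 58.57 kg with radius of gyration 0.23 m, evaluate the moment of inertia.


I = m * k^2
I = 58.57 * 0.23^2
I = 58.57 * 0.0529 = 3.0984 kg*m^2

3.0984 kg*m^2


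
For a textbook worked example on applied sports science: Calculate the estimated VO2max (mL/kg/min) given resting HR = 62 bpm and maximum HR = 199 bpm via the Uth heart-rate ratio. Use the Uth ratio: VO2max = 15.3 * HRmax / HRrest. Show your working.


VO2max = 15.3 * HRmax / HRrest
VO2max = 15.3 * 199 / 62
VO2max = 3044.7 / 62 = 49.1081 mL/kg/min

49.1081 mL/kg/min


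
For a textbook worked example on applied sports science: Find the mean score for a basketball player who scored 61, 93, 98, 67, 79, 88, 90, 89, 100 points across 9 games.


Average = sum / n
Sum = 765
Average = 765 / 9 = 85

85


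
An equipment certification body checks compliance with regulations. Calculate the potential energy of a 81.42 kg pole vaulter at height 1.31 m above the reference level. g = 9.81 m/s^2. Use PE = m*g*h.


PE = m * g * h
PE = 81.42 * 9.81 * 1.31
PE = 798.7302 * 1.31 = 1046.3366 J

1046.3366 J


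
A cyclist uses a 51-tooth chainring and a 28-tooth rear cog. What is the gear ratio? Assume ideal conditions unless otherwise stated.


GR = front_teeth / rear_teeth
GR = 51 / 28
GR = 1.8214

1.8214


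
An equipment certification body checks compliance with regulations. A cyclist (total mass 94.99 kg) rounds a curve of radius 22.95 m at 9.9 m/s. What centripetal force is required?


Fc = m * v^2 / r
v^2 = 9.9^2 = 98.01
Fc = 94.99 * 98.01 / 22.95
Fc = 9309.9699 / 22.95 = 405.6632 N

405.6632 N


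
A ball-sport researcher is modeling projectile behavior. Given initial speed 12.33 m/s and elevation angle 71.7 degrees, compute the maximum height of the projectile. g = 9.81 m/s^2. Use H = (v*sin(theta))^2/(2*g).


H = (v*sin(theta))^2 / (2*g)
vy = v*sin(theta) = 12.33 * sin(71.7 deg) = 11.7064 m/s
H = vy^2 / (2*g) = 137.0402 / (2*9.81)
H = 137.0402 / 19.62 = 6.9847 m

6.9847 m


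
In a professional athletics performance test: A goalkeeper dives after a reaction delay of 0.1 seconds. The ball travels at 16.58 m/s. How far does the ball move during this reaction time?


d = v * t
d = 16.58 * 0.1
d = 1.658 m

1.658 m


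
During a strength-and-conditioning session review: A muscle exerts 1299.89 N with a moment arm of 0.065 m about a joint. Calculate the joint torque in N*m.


tau = F * d
tau = 1299.89 * 0.065
tau = 84.4929 N*m

84.4929 N*m


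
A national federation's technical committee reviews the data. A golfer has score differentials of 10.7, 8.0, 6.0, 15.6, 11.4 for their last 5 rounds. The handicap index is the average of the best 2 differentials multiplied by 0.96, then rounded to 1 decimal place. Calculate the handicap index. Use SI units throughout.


All differentials: 10.7, 8.0, 6.0, 15.6, 11.4
Sorted: 6.0, 8.0, 10.7, 11.4, 15.6
Best 2: 6.0, 8.0
Average of best = 14 / 2 = 7
Raw index = 7 * 0.96 = 6.72
Handicap index = round(6.72, 1) = 6.7

6.7


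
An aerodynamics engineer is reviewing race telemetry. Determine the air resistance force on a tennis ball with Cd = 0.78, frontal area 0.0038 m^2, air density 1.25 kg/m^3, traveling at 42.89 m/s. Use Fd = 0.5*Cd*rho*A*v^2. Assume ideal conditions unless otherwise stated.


Fd = 0.5 * Cd * rho * A * v^2
Fd = 0.5 * 0.78 * 1.25 * 0.0038 * 42.89^2
v^2 = 1839.5521
Fd = 0.5 * 0.78 * 1.25 * 0.0038 * 1839.5521 = 3.4078 N

3.4078 N


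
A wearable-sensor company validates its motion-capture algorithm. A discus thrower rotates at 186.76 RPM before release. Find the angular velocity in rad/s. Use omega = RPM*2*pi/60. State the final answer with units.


omega = RPM * 2 * pi / 60
omega = 186.76 * 2 * 3.14159 / 60
omega = 1173.4477 / 60 = 19.5575 rad/s

19.5575 rad/s


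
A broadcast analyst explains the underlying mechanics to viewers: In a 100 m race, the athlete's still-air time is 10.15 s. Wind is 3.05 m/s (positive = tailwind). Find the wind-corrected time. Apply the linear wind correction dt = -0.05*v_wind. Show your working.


dt = -0.05 * v_wind = -0.05 * 3.05 = -0.1525 s
t_corrected = t_still + dt = 10.15 + (-0.1525)
t_corrected = 9.9975 s

9.9975 s


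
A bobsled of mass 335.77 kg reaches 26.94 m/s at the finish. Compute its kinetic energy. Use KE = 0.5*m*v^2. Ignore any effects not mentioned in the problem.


KE = 0.5 * m * v^2
KE = 0.5 * 335.77 * 26.94^2
KE = 0.5 * 335.77 * 725.7636 = 121844.822 J

121844.822 J


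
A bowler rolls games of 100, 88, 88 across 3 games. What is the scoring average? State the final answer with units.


Average = sum / n
Sum = 276
Average = 276 / 3 = 92

92


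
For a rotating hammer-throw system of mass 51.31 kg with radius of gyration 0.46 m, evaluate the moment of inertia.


I = m * k^2
I = 51.31 * 0.46^2
I = 51.31 * 0.2116 = 10.8572 kg*m^2

10.8572 kg*m^2


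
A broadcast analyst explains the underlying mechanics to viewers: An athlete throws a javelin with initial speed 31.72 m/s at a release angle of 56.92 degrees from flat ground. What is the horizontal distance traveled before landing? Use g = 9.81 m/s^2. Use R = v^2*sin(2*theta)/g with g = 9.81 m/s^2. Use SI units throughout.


R = v^2 * sin(2*theta) / g
Convert angle to radians: theta = 56.92 deg = 0.9934 rad
sin(2*theta) = sin(1.9869) = 0.9147
R = 31.72^2 * 0.9147 / 9.81
R = 1006.1584 * 0.9147 / 9.81 = 93.8135 m

93.8135 m


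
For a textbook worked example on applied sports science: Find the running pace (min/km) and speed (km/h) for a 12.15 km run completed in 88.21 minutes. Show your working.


Pace = time / distance = 88.21 min / 12.15 km = 7.2601 min/km
Speed = distance / time_in_hours = 12.15 / 1.4702 hr
Speed = 8.2644 km/h

7.2601 min/km, 8.2644 km/h


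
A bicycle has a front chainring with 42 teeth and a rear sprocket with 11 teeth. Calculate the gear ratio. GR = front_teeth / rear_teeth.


GR = front_teeth / rear_teeth
GR = 42 / 11
GR = 3.8182

3.8182


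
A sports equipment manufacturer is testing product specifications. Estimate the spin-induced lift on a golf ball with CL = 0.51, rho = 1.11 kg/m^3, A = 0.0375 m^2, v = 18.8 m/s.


FM = 0.5 * CL * rho * A * v^2
FM = 0.5 * 0.51 * 1.11 * 0.0375 * 18.8^2
v^2 = 353.44
FM = 0.5 * 0.51 * 1.11 * 0.0375 * 353.44 = 3.7515 N

3.7515 N


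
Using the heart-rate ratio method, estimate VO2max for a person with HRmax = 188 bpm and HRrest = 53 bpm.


VO2max = 15.3 * HRmax / HRrest
VO2max = 15.3 * 188 / 53
VO2max = 2876.4 / 53 = 54.2717 mL/kg/min

54.2717 mL/kg/min


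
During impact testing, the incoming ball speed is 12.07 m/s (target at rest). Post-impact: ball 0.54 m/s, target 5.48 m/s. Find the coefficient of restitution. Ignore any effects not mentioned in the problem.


e = (v2_after - v1_after) / (v1_before - v2_before)
Numerator = 5.48 - 0.54 = 4.94
Denominator = 12.07 - 0 = 12.07
e = 4.94 / 12.07 = 0.4093

0.4093


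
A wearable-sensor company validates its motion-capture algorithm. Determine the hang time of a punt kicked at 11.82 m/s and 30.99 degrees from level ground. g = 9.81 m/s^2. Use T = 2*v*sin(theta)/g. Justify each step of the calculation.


T = 2*v*sin(theta)/g
sin(theta) = sin(30.99 deg) = 0.5149
T = 2*11.82*0.5149 / 9.81
T = 12.172 / 9.81 = 1.2408 s

1.2408 s


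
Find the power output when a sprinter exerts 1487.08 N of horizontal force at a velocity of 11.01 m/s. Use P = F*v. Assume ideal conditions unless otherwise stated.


P = F * v
P = 1487.08 * 11.01
P = 16372.7508 W

16372.7508 W


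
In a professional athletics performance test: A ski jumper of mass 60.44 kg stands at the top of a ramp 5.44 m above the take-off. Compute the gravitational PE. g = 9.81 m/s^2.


PE = m * g * h
PE = 60.44 * 9.81 * 5.44
PE = 592.9164 * 5.44 = 3225.4652 J

3225.4652 J


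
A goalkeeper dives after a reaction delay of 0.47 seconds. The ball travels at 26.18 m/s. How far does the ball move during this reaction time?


d = v * t
d = 26.18 * 0.47
d = 12.3046 m

12.3046 m


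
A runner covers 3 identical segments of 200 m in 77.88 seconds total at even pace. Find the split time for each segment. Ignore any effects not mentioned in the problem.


Split time = total_time / n_laps = 77.88 / 3
Split time = 25.96 s per lap

25.96 s


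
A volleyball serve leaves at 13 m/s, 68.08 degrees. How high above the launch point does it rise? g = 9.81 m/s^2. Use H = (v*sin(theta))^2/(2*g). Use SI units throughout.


H = (v*sin(theta))^2 / (2*g)
vy = v*sin(theta) = 13 * sin(68.08 deg) = 12.0602 m/s
H = vy^2 / (2*g) = 145.4479 / (2*9.81)
H = 145.4479 / 19.62 = 7.4132 m

7.4132 m


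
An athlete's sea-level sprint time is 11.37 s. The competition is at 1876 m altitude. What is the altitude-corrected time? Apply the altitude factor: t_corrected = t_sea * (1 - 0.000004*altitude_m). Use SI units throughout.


Correction factor = 1 - 0.000004 * 1876 = 0.992496
t_corrected = t_sea * factor = 11.37 * 0.992496
t_corrected = 11.2847 s

11.2847 s


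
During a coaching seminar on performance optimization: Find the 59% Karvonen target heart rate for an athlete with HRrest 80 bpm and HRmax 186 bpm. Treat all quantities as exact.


Target = HRrest + pct*(HRmax - HRrest)
Heart rate reserve = HRmax - HRrest = 186 - 80 = 106 bpm
Fraction = 59% = 0.59
Target = 80 + 0.59 * 106
Target = 80 + 62.54 = 142.54 bpm

142.54 bpm


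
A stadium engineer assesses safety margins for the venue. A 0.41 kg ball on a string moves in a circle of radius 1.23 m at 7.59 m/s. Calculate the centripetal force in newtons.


Fc = m * v^2 / r
v^2 = 7.59^2 = 57.6081
Fc = 0.41 * 57.6081 / 1.23
Fc = 23.6193 / 1.23 = 19.2027 N

19.2027 N


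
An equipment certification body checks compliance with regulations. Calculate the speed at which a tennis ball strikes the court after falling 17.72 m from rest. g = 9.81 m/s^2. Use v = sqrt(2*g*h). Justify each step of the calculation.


v = sqrt(2 * g * h)
v = sqrt(2 * 9.81 * 17.72)
v = sqrt(347.6664) = 18.6458 m/s

18.6458 m/s


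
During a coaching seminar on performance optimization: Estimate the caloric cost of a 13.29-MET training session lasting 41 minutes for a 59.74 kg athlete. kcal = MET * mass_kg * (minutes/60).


kcal = MET * mass * time_hr
Convert time: 41 min = 0.6833 hr
kcal = 13.29 * 59.74 * 0.6833
kcal = 542.5288 kcal

542.5288 kcal


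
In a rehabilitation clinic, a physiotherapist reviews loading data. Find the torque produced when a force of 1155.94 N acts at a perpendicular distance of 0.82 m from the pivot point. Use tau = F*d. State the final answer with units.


tau = F * d
tau = 1155.94 * 0.82
tau = 947.8708 N*m

947.8708 N*m


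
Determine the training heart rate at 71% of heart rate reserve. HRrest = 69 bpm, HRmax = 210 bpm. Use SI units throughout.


Target = HRrest + pct*(HRmax - HRrest)
Heart rate reserve = HRmax - HRrest = 210 - 69 = 141 bpm
Fraction = 71% = 0.71
Target = 69 + 0.71 * 141
Target = 69 + 100.11 = 169.11 bpm

169.11 bpm


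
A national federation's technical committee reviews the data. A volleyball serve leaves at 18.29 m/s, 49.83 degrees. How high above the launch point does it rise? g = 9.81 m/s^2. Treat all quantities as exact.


H = (v*sin(theta))^2 / (2*g)
vy = v*sin(theta) = 18.29 * sin(49.83 deg) = 13.976 m/s
H = vy^2 / (2*g) = 195.3288 / (2*9.81)
H = 195.3288 / 19.62 = 9.9556 m

9.9556 m


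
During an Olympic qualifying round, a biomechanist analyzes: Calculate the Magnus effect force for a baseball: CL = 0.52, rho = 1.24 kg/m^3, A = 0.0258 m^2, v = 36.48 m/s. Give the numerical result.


FM = 0.5 * CL * rho * A * v^2
FM = 0.5 * 0.52 * 1.24 * 0.0258 * 36.48^2
v^2 = 1330.7904
FM = 0.5 * 0.52 * 1.24 * 0.0258 * 1330.7904 = 11.0694 N

11.0694 N


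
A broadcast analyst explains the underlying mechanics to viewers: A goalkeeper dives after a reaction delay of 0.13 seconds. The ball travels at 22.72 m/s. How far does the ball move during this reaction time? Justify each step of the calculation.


d = v * t
d = 22.72 * 0.13
d = 2.9536 m

2.9536 m


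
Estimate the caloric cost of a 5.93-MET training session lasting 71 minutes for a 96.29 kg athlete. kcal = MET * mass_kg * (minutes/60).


kcal = MET * mass * time_hr
Convert time: 71 min = 1.1833 hr
kcal = 5.93 * 96.29 * 1.1833
kcal = 675.683 kcal

675.683 kcal


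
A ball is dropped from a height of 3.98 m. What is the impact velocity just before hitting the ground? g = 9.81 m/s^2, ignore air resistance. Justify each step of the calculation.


v = sqrt(2 * g * h)
v = sqrt(2 * 9.81 * 3.98)
v = sqrt(78.0876) = 8.8367 m/s

8.8367 m/s


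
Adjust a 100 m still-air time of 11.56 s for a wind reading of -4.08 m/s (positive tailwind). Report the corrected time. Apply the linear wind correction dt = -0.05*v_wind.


dt = -0.05 * v_wind = -0.05 * -4.08 = 0.204 s
t_corrected = t_still + dt = 11.56 + (0.204)
t_corrected = 11.764 s

11.764 s


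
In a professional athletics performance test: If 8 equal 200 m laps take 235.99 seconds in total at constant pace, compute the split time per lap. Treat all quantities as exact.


Split time = total_time / n_laps = 235.99 / 8
Split time = 29.4988 s per lap

29.4988 s


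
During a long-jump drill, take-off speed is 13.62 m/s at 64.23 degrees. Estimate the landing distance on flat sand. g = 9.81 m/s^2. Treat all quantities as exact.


R = v^2 * sin(2*theta) / g
Convert angle to radians: theta = 64.23 deg = 1.121 rad
sin(2*theta) = sin(2.242) = 0.783
R = 13.62^2 * 0.783 / 9.81
R = 185.5044 * 0.783 / 9.81 = 14.8071 m

14.8071 m


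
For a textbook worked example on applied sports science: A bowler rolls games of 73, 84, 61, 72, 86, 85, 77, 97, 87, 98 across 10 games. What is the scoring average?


Average = sum / n
Sum = 820
Average = 820 / 10 = 82

82


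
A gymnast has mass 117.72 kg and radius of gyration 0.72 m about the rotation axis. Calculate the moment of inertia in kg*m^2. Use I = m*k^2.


I = m * k^2
I = 117.72 * 0.72^2
I = 117.72 * 0.5184 = 61.026 kg*m^2

61.026 kg*m^2


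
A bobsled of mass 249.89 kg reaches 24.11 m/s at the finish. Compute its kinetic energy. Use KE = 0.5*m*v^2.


KE = 0.5 * m * v^2
KE = 0.5 * 249.89 * 24.11^2
KE = 0.5 * 249.89 * 581.2921 = 72629.5414 J

72629.5414 J


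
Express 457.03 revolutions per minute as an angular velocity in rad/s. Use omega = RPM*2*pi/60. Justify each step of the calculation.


omega = RPM * 2 * pi / 60
omega = 457.03 * 2 * 3.14159 / 60
omega = 2871.6042 / 60 = 47.8601 rad/s

47.8601 rad/s


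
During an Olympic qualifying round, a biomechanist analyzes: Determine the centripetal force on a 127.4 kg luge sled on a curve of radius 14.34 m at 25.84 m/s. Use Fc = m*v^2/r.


Fc = m * v^2 / r
v^2 = 25.84^2 = 667.7056
Fc = 127.4 * 667.7056 / 14.34
Fc = 85065.6934 / 14.34 = 5932.0567 N

5932.0567 N


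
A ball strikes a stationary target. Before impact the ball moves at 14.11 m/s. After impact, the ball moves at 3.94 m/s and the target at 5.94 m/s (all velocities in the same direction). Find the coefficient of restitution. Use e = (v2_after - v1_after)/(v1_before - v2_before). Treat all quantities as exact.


e = (v2_after - v1_after) / (v1_before - v2_before)
Numerator = 5.94 - 3.94 = 2
Denominator = 14.11 - 0 = 14.11
e = 2 / 14.11 = 0.1417

0.1417


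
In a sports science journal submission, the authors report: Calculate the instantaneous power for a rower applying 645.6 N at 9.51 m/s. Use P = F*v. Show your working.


P = F * v
P = 645.6 * 9.51
P = 6139.656 W

6139.656 W


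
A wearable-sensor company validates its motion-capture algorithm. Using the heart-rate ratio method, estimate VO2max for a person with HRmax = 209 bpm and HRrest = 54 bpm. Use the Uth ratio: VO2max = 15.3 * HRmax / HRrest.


VO2max = 15.3 * HRmax / HRrest
VO2max = 15.3 * 209 / 54
VO2max = 3197.7 / 54 = 59.2167 mL/kg/min

59.2167 mL/kg/min


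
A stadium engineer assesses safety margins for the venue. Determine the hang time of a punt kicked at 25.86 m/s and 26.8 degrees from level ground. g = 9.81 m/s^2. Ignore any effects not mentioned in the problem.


T = 2*v*sin(theta)/g
sin(theta) = sin(26.8 deg) = 0.4509
T = 2*25.86*0.4509 / 9.81
T = 23.3194 / 9.81 = 2.3771 s

2.3771 s


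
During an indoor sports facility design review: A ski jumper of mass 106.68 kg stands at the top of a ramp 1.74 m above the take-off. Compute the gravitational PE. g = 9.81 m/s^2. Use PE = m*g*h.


PE = m * g * h
PE = 106.68 * 9.81 * 1.74
PE = 1046.5308 * 1.74 = 1820.9636 J

1820.9636 J


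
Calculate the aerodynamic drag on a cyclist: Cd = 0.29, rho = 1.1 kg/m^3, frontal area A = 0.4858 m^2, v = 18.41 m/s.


Fd = 0.5 * Cd * rho * A * v^2
Fd = 0.5 * 0.29 * 1.1 * 0.4858 * 18.41^2
v^2 = 338.9281
Fd = 0.5 * 0.29 * 1.1 * 0.4858 * 338.9281 = 26.2619 N

26.2619 N


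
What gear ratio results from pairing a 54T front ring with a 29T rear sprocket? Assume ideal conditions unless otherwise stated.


GR = front_teeth / rear_teeth
GR = 54 / 29
GR = 1.8621

1.8621


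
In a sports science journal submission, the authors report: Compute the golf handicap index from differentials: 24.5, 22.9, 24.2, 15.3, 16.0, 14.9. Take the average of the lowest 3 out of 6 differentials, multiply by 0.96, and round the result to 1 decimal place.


All differentials: 24.5, 22.9, 24.2, 15.3, 16.0, 14.9
Sorted: 14.9, 15.3, 16.0, 22.9, 24.2, 24.5
Best 3: 14.9, 15.3, 16.0
Average of best = 46.2 / 3 = 15.4
Raw index = 15.4 * 0.96 = 14.784
Handicap index = round(14.784, 1) = 14.8

14.8


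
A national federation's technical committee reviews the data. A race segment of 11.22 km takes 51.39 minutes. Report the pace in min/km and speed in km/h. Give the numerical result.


Pace = time / distance = 51.39 min / 11.22 km = 4.5802 min/km
Speed = distance / time_in_hours = 11.22 / 0.8565 hr
Speed = 13.0998 km/h

4.5802 min/km, 13.0998 km/h


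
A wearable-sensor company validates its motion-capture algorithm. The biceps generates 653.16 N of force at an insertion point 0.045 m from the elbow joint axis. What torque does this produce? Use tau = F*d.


tau = F * d
tau = 653.16 * 0.045
tau = 29.3922 N*m

29.3922 N*m


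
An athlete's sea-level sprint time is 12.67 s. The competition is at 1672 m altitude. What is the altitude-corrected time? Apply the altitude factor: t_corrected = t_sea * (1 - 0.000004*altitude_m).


Correction factor = 1 - 0.000004 * 1672 = 0.993312
t_corrected = t_sea * factor = 12.67 * 0.993312
t_corrected = 12.5853 s

12.5853 s


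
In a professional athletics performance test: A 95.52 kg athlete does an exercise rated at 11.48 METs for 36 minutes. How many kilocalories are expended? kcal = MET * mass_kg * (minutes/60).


kcal = MET * mass * time_hr
Convert time: 36 min = 0.6 hr
kcal = 11.48 * 95.52 * 0.6
kcal = 657.9418 kcal

657.9418 kcal


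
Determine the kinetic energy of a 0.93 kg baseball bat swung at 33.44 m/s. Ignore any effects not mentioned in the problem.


KE = 0.5 * m * v^2
KE = 0.5 * 0.93 * 33.44^2
KE = 0.5 * 0.93 * 1118.2336 = 519.9786 J

519.9786 J


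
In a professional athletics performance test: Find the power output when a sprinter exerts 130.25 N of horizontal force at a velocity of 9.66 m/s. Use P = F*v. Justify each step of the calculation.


P = F * v
P = 130.25 * 9.66
P = 1258.215 W

1258.215 W


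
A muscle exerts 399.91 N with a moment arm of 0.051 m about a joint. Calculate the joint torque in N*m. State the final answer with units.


tau = F * d
tau = 399.91 * 0.051
tau = 20.3954 N*m

20.3954 N*m


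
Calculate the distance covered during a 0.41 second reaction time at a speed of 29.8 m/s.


d = v * t
d = 29.8 * 0.41
d = 12.218 m

12.218 m


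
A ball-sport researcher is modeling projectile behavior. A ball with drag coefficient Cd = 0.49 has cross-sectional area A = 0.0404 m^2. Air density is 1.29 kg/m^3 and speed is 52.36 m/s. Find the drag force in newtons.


Fd = 0.5 * Cd * rho * A * v^2
Fd = 0.5 * 0.49 * 1.29 * 0.0404 * 52.36^2
v^2 = 2741.5696
Fd = 0.5 * 0.49 * 1.29 * 0.0404 * 2741.5696 = 35.0055 N

35.0055 N


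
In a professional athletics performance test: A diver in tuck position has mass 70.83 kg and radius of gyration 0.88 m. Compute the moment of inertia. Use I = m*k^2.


I = m * k^2
I = 70.83 * 0.88^2
I = 70.83 * 0.7744 = 54.8508 kg*m^2

54.8508 kg*m^2


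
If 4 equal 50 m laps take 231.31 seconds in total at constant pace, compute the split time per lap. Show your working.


Split time = total_time / n_laps = 231.31 / 4
Split time = 57.8275 s per lap

57.8275 s


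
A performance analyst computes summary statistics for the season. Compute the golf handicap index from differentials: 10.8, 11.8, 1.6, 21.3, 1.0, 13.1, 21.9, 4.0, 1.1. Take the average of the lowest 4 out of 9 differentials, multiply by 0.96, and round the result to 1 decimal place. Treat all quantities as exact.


All differentials: 10.8, 11.8, 1.6, 21.3, 1.0, 13.1, 21.9, 4.0, 1.1
Sorted: 1.0, 1.1, 1.6, 4.0, 10.8, 11.8, 13.1, 21.3, 21.9
Best 4: 1.0, 1.1, 1.6, 4.0
Average of best = 7.7 / 4 = 1.925
Raw index = 1.925 * 0.96 = 1.848
Handicap index = round(1.848, 1) = 1.8

1.8


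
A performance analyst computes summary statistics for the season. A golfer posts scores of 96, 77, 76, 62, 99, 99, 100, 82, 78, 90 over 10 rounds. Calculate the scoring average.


Average = sum / n
Sum = 859
Average = 859 / 10 = 85.9

85.9


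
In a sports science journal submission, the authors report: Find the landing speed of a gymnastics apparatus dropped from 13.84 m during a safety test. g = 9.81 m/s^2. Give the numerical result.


v = sqrt(2 * g * h)
v = sqrt(2 * 9.81 * 13.84)
v = sqrt(271.5408) = 16.4785 m/s

16.4785 m/s


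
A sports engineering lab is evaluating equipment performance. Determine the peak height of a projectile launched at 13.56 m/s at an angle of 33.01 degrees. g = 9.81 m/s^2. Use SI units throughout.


H = (v*sin(theta))^2 / (2*g)
vy = v*sin(theta) = 13.56 * sin(33.01 deg) = 7.3873 m/s
H = vy^2 / (2*g) = 54.5721 / (2*9.81)
H = 54.5721 / 19.62 = 2.7815 m

2.7815 m


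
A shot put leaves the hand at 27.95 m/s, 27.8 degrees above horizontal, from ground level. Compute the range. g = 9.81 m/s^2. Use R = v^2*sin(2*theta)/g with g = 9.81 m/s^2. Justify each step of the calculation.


R = v^2 * sin(2*theta) / g
Convert angle to radians: theta = 27.8 deg = 0.4852 rad
sin(2*theta) = sin(0.9704) = 0.8251
R = 27.95^2 * 0.8251 / 9.81
R = 781.2025 * 0.8251 / 9.81 = 65.7065 m

65.7065 m


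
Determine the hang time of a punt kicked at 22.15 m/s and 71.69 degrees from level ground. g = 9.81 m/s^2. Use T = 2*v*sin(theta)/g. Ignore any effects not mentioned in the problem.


T = 2*v*sin(theta)/g
sin(theta) = sin(71.69 deg) = 0.9494
T = 2*22.15*0.9494 / 9.81
T = 42.0571 / 9.81 = 4.2872 s

4.2872 s


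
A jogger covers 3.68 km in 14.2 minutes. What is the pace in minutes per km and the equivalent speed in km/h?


Pace = time / distance = 14.2 min / 3.68 km = 3.8587 min/km
Speed = distance / time_in_hours = 3.68 / 0.2367 hr
Speed = 15.5493 km/h

3.8587 min/km, 15.5493 km/h


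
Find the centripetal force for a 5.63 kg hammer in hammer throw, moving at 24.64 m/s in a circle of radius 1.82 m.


Fc = m * v^2 / r
v^2 = 24.64^2 = 607.1296
Fc = 5.63 * 607.1296 / 1.82
Fc = 3418.1396 / 1.82 = 1878.0987 N

1878.0987 N


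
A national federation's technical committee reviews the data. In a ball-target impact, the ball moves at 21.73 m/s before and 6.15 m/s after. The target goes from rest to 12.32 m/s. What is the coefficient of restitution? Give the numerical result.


e = (v2_after - v1_after) / (v1_before - v2_before)
Numerator = 12.32 - 6.15 = 6.17
Denominator = 21.73 - 0 = 21.73
e = 6.17 / 21.73 = 0.2839

0.2839


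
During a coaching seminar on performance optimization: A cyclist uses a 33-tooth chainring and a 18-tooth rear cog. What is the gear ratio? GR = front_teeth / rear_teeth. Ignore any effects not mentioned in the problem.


GR = front_teeth / rear_teeth
GR = 33 / 18
GR = 1.8333

1.8333


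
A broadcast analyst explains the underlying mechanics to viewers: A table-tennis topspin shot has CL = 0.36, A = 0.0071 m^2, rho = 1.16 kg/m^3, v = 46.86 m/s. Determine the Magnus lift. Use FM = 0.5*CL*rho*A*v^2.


FM = 0.5 * CL * rho * A * v^2
FM = 0.5 * 0.36 * 1.16 * 0.0071 * 46.86^2
v^2 = 2195.8596
FM = 0.5 * 0.36 * 1.16 * 0.0071 * 2195.8596 = 3.2553 N

3.2553 N


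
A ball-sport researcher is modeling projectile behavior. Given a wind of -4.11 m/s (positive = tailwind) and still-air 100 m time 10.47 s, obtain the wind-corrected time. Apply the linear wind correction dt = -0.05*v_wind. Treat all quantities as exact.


dt = -0.05 * v_wind = -0.05 * -4.11 = 0.2055 s
t_corrected = t_still + dt = 10.47 + (0.2055)
t_corrected = 10.6755 s

10.6755 s


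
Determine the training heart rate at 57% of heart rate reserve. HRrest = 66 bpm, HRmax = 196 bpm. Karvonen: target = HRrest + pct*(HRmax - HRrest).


Target = HRrest + pct*(HRmax - HRrest)
Heart rate reserve = HRmax - HRrest = 196 - 66 = 130 bpm
Fraction = 57% = 0.57
Target = 66 + 0.57 * 130
Target = 66 + 74.1 = 140.1 bpm

140.1 bpm


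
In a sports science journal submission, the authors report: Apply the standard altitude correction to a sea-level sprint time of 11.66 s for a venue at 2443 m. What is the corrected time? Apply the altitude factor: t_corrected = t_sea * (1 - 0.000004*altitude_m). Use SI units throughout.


Correction factor = 1 - 0.000004 * 2443 = 0.990228
t_corrected = t_sea * factor = 11.66 * 0.990228
t_corrected = 11.5461 s

11.5461 s


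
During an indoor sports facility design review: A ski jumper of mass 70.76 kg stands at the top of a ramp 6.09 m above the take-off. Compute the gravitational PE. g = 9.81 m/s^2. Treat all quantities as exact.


PE = m * g * h
PE = 70.76 * 9.81 * 6.09
PE = 694.1556 * 6.09 = 4227.4076 J

4227.4076 J


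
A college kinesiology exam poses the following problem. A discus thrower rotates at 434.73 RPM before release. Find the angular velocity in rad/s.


omega = RPM * 2 * pi / 60
omega = 434.73 * 2 * 3.14159 / 60
omega = 2731.4891 / 60 = 45.5248 rad/s

45.5248 rad/s


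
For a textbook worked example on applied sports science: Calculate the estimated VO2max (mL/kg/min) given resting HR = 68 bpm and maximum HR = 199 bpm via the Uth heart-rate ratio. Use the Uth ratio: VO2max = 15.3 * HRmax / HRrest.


VO2max = 15.3 * HRmax / HRrest
VO2max = 15.3 * 199 / 68
VO2max = 3044.7 / 68 = 44.775 mL/kg/min

44.775 mL/kg/min


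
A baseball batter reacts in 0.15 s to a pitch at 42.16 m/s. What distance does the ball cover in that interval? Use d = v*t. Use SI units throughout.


d = v * t
d = 42.16 * 0.15
d = 6.324 m

6.324 m


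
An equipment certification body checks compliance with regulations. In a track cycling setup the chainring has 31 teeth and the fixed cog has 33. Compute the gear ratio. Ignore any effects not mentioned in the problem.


GR = front_teeth / rear_teeth
GR = 31 / 33
GR = 0.9394

0.9394


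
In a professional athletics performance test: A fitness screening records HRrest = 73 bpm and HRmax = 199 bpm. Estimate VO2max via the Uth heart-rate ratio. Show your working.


VO2max = 15.3 * HRmax / HRrest
VO2max = 15.3 * 199 / 73
VO2max = 3044.7 / 73 = 41.7082 mL/kg/min

41.7082 mL/kg/min


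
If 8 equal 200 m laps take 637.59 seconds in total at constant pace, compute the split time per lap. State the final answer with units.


Split time = total_time / n_laps = 637.59 / 8
Split time = 79.6988 s per lap

79.6988 s


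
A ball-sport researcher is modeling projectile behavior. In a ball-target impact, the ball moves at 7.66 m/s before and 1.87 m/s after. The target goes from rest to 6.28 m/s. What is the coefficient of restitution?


e = (v2_after - v1_after) / (v1_before - v2_before)
Numerator = 6.28 - 1.87 = 4.41
Denominator = 7.66 - 0 = 7.66
e = 4.41 / 7.66 = 0.5757

0.5757


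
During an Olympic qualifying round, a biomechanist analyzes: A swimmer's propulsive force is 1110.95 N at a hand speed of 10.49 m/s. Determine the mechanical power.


P = F * v
P = 1110.95 * 10.49
P = 11653.8655 W

11653.8655 W


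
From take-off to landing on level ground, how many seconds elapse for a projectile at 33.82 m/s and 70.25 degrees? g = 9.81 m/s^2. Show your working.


T = 2*v*sin(theta)/g
sin(theta) = sin(70.25 deg) = 0.9412
T = 2*33.82*0.9412 / 9.81
T = 63.6611 / 9.81 = 6.4894 s

6.4894 s


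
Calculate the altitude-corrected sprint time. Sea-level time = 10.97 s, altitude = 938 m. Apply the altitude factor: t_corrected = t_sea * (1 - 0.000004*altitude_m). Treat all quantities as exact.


Correction factor = 1 - 0.000004 * 938 = 0.996248
t_corrected = t_sea * factor = 10.97 * 0.996248
t_corrected = 10.9288 s

10.9288 s


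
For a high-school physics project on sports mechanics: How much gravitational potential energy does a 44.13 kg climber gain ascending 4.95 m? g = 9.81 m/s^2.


PE = m * g * h
PE = 44.13 * 9.81 * 4.95
PE = 432.9153 * 4.95 = 2142.9307 J

2142.9307 J


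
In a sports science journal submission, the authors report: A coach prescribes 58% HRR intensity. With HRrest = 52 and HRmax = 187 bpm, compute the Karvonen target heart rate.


Target = HRrest + pct*(HRmax - HRrest)
Heart rate reserve = HRmax - HRrest = 187 - 52 = 135 bpm
Fraction = 58% = 0.58
Target = 52 + 0.58 * 135
Target = 52 + 78.3 = 130.3 bpm

130.3 bpm


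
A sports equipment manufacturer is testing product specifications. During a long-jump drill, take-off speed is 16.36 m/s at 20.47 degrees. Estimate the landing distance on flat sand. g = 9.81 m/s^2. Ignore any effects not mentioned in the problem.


R = v^2 * sin(2*theta) / g
Convert angle to radians: theta = 20.47 deg = 0.3573 rad
sin(2*theta) = sin(0.7145) = 0.6553
R = 16.36^2 * 0.6553 / 9.81
R = 267.6496 * 0.6553 / 9.81 = 17.8779 m

17.8779 m


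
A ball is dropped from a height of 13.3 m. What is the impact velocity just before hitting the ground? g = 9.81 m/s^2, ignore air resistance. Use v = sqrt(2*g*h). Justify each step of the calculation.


v = sqrt(2 * g * h)
v = sqrt(2 * 9.81 * 13.3)
v = sqrt(260.946) = 16.1538 m/s

16.1538 m/s


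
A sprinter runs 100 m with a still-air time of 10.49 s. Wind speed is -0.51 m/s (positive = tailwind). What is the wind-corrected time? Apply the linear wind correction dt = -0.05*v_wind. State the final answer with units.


dt = -0.05 * v_wind = -0.05 * -0.51 = 0.0255 s
t_corrected = t_still + dt = 10.49 + (0.0255)
t_corrected = 10.5155 s

10.5155 s


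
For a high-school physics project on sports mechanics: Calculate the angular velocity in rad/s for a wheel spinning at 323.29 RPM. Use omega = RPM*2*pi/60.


omega = RPM * 2 * pi / 60
omega = 323.29 * 2 * 3.14159 / 60
omega = 2031.291 / 60 = 33.8548 rad/s

33.8548 rad/s


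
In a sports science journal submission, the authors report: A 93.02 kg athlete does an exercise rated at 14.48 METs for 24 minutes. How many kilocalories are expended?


kcal = MET * mass * time_hr
Convert time: 24 min = 0.4 hr
kcal = 14.48 * 93.02 * 0.4
kcal = 538.7718 kcal

538.7718 kcal


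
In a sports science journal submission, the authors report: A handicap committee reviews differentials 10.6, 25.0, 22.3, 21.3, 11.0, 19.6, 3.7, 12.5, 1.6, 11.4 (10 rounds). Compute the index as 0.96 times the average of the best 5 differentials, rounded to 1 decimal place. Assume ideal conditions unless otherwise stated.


All differentials: 10.6, 25.0, 22.3, 21.3, 11.0, 19.6, 3.7, 12.5, 1.6, 11.4
Sorted: 1.6, 3.7, 10.6, 11.0, 11.4, 12.5, 19.6, 21.3, 22.3, 25.0
Best 5: 1.6, 3.7, 10.6, 11.0, 11.4
Average of best = 38.3 / 5 = 7.66
Raw index = 7.66 * 0.96 = 7.3536
Handicap index = round(7.3536, 1) = 7.4

7.4


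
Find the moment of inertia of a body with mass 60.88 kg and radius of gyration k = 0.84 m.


I = m * k^2
I = 60.88 * 0.84^2
I = 60.88 * 0.7056 = 42.9569 kg*m^2

42.9569 kg*m^2


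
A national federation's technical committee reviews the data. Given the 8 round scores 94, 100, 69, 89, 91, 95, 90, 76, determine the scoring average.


Average = sum / n
Sum = 704
Average = 704 / 8 = 88

88


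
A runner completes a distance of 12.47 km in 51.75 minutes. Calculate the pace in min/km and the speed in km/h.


Pace = time / distance = 51.75 min / 12.47 km = 4.15 min/km
Speed = distance / time_in_hours = 12.47 / 0.8625 hr
Speed = 14.458 km/h

4.15 min/km, 14.458 km/h


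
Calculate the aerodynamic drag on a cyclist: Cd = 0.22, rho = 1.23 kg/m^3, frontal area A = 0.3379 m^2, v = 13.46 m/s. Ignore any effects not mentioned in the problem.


Fd = 0.5 * Cd * rho * A * v^2
Fd = 0.5 * 0.22 * 1.23 * 0.3379 * 13.46^2
v^2 = 181.1716
Fd = 0.5 * 0.22 * 1.23 * 0.3379 * 181.1716 = 8.2828 N

8.2828 N


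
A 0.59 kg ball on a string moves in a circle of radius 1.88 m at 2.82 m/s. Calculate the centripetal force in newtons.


Fc = m * v^2 / r
v^2 = 2.82^2 = 7.9524
Fc = 0.59 * 7.9524 / 1.88
Fc = 4.6919 / 1.88 = 2.4957 N

2.4957 N


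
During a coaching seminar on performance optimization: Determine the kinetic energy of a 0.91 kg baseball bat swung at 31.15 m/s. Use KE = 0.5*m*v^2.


KE = 0.5 * m * v^2
KE = 0.5 * 0.91 * 31.15^2
KE = 0.5 * 0.91 * 970.3225 = 441.4967 J

441.4967 J


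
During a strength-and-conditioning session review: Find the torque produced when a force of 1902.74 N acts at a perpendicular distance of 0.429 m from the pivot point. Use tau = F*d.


tau = F * d
tau = 1902.74 * 0.429
tau = 816.2755 N*m

816.2755 N*m


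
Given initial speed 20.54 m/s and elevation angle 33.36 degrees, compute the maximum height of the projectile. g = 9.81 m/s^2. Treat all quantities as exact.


H = (v*sin(theta))^2 / (2*g)
vy = v*sin(theta) = 20.54 * sin(33.36 deg) = 11.2949 m/s
H = vy^2 / (2*g) = 127.5748 / (2*9.81)
H = 127.5748 / 19.62 = 6.5023 m

6.5023 m


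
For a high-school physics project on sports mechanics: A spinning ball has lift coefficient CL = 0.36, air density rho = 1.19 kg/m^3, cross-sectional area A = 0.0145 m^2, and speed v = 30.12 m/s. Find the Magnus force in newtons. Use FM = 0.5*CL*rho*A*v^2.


FM = 0.5 * CL * rho * A * v^2
FM = 0.5 * 0.36 * 1.19 * 0.0145 * 30.12^2
v^2 = 907.2144
FM = 0.5 * 0.36 * 1.19 * 0.0145 * 907.2144 = 2.8177 N

2.8177 N


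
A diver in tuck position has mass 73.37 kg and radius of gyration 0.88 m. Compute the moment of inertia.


I = m * k^2
I = 73.37 * 0.88^2
I = 73.37 * 0.7744 = 56.8177 kg*m^2

56.8177 kg*m^2
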